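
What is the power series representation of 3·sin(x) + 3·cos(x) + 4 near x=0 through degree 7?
-x^7/1680 - x^6/240 + x^5/40 + x^4/8 - x^3/2 - 3·x^2/2 + 3·x + 7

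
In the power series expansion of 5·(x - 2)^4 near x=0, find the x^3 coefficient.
Expand to order 3: 5·(x - 2)^4 = -40·x^3 + 120·x^2 - 160·x + 80 + O(x^4).
The coefficient of x^3 is -40.

Final answer: -40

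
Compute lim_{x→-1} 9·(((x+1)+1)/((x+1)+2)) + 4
Direct substitution at x = -1 gives 17/2.

Final answer: 17/2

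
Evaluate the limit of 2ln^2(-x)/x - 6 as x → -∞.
The quotient is an ∞/∞ indeterminate form as x → -∞.
Compare growth rates of the dominant terms (exponentials ≫ polynomials ≫ logarithms), or apply L'Hôpital's rule; the quotient → 0.
Adding the constant: 0 - 6 = -6. Limit = -6.

Final answer: -6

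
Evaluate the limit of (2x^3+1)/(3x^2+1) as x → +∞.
This is an ∞/∞ indeterminate form as x → +∞.
Divide numerator and denominator by x^3 and let the lower-order terms vanish; the numerator's degree 3 exceeds the denominator's degree 2, so the quotient diverges.
Limit = ∞.

Final answer: ∞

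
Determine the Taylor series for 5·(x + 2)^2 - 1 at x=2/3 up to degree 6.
311/9 + 80·(x - 2/3)/3 + 5·(x - 2/3)^2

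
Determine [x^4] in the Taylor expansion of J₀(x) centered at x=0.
Expand to order 4: J₀(x) = x^4/64 - x^2/4 + 1 + O(x^5).
The coefficient of x^4 is 1/64.

Final answer: 1/64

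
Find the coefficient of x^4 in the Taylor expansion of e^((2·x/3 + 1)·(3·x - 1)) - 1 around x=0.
Expand to order 4: e^((2·x/3 + 1)·(3·x - 1)) - 1 = 16873·x^4·e^(-1)/1944 + 1099·x^3·e^(-1)/162 + 85·x^2·e^(-1)/18 + 7·x·e^(-1)/3 - 1 + e^(-1) + O(x^5).
The coefficient of x^4 is 16873·e^(-1)/1944.

Final answer: 16873·e^(-1)/1944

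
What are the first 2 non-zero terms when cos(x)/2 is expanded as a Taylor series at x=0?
1/2 - x^2/4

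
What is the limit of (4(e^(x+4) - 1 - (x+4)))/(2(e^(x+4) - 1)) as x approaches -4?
Both numerator and denominator → 0 as x → -4; this is a 0/0 indeterminate form.
Expand each to leading order near x = -4: numerator ~ 2·(x + 4)^2, denominator ~ 2·(x + 4).
The limit of the ratio is 0.

Final answer: 0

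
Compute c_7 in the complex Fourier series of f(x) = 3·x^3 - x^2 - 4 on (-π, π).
Compute the real Fourier coefficients first: a_7 = 4/49, b_7 = -36/343 + 6·π^2/7.
Then c_7 = (a_7 − i·b_7)/2 = 2/49 - 3·i·π^2/7 + 18·i/343.

Final answer: 2/49 - 3·i·π^2/7 + 18·i/343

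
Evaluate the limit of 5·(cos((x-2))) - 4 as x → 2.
Direct substitution at x = 2 gives 1.

Final answer: 1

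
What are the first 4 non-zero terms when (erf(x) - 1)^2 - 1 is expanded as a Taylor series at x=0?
-8·x^4/(3·π) + 4·x^3/(3·√(π)) + 4·x^2/π - 4·x/√(π)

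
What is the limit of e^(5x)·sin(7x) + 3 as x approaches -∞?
Evaluate the dominant behaviour as x → -∞; each term tends to a finite value or vanishes.
Limit = 3.

Final answer: 3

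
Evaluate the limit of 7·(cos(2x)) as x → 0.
Direct substitution at x = 0 gives 7.

Final answer: 7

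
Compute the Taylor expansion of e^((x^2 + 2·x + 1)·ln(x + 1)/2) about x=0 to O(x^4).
9·x^3/16 + 7·x^2/8 + x/2 + 1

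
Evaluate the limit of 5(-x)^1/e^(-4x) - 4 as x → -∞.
The quotient is an ∞/∞ indeterminate form as x → -∞.
Compare growth rates of the dominant terms (exponentials ≫ polynomials ≫ logarithms), or apply L'Hôpital's rule; the quotient → 0.
Adding the constant: 0 - 4 = -4. Limit = -4.

Final answer: -4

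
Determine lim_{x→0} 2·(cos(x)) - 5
Direct substitution at x = 0 gives -3.

Final answer: -3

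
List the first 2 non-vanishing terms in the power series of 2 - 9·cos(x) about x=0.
9·x^2/2 - 7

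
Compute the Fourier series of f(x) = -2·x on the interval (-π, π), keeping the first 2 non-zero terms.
-4·sin(x) + 2·sin(2·x)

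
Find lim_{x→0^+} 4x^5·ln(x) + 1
The product is a 0·∞ indeterminate form at x → 0⁺.
Rewrite the product as 4·ln(x) / x^(-5) and apply L'Hôpital, or use the standard hierarchy x^(-5) ≫ |ln x| as x → 0⁺.
The indeterminate product → 0, so the limit = 1.

Final answer: 1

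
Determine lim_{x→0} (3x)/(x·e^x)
Both numerator and denominator → 0 as x → 0; this is a 0/0 indeterminate form.
Expand each to leading order near x = 0: numerator ~ 3·x, denominator ~ x.
The limit of the ratio is 3.

Final answer: 3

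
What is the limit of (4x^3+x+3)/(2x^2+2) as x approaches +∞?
This is an ∞/∞ indeterminate form as x → +∞.
Divide numerator and denominator by x^3 and let the lower-order terms vanish; the numerator's degree 3 exceeds the denominator's degree 2, so the quotient diverges.
Limit = ∞.

Final answer: ∞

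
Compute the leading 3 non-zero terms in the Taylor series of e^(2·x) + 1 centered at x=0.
2·x^2 + 2·x + 2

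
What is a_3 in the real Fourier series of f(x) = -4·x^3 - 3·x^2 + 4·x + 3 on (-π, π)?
a_3 = (1/π) ∫_{-π}^{π} f(x)·cos(3x) dx.
Evaluate the integral (use parity and integration by parts as needed): a_3 = 4/3.

Final answer: 4/3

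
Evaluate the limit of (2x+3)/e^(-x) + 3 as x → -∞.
The quotient is an ∞/∞ indeterminate form as x → -∞.
Compare growth rates of the dominant terms (exponentials ≫ polynomials ≫ logarithms), or apply L'Hôpital's rule; the quotient → 0.
Adding the constant: 0 + 3 = 3. Limit = 3.

Final answer: 3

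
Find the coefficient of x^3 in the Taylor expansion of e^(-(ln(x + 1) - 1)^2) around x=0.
Expand to order 3: e^(-(ln(x + 1) - 1)^2) = -x^3·e^(-1) + 2·x·e^(-1) + e^(-1) + O(x^4).
The coefficient of x^3 is -e^(-1).

Final answer: -e^(-1)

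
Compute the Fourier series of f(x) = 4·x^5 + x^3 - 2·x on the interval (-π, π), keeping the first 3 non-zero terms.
(-158·π^2 + 8·π^4 + 944)·sin(x) + (-4·π^4 - 53/2 + 19·π^2)·sin(2·x) + (-142·π^2/27 + 176/81 + 8·π^4/3)·sin(3·x)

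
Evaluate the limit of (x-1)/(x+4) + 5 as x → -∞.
Evaluate the dominant behaviour as x → -∞; each term tends to a finite value or vanishes.
Limit = 6.

Final answer: 6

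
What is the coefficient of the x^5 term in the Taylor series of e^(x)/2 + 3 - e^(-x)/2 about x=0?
Expand to order 5: e^(x)/2 + 3 - e^(-x)/2 = x^5/120 + x^3/6 + x + 3 + O(x^6).
The coefficient of x^5 is 1/120.

Final answer: 1/120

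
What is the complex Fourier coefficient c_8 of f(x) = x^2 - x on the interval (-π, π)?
Compute the real Fourier coefficients first: a_8 = 1/16, b_8 = 1/4.
Then c_8 = (a_8 − i·b_8)/2 = 1/32 - i/8.

Final answer: 1/32 - i/8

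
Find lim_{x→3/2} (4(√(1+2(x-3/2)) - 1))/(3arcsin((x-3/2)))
Both numerator and denominator → 0 as x → 3/2; this is a 0/0 indeterminate form.
Expand each to leading order near x = 3/2: numerator ~ 4·(x - 3/2), denominator ~ 3·(x - 3/2).
The limit of the ratio is 4/3.

Final answer: 4/3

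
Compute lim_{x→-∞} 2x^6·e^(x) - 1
The product is a 0·∞ indeterminate form at x → -∞.
Rewrite the product as 2x^6 / e^(-x) (an ∞/∞ form) and apply L'Hôpital, or use the standard hierarchy e^(|x|) ≫ |x^6| as x → -∞.
The indeterminate product → 0, so the limit = -1.

Final answer: -1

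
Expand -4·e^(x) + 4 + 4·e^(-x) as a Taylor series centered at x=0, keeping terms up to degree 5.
-x^5/15 - 4·x^3/3 - 8·x + 4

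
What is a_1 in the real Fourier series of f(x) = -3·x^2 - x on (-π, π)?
a_1 = (1/π) ∫_{-π}^{π} f(x)·cos(1x) dx.
Evaluate the integral (use parity and integration by parts as needed): a_1 = 12.

Final answer: 12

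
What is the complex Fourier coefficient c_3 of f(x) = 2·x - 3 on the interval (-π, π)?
Compute the real Fourier coefficients first: a_3 = 0, b_3 = 4/3.
Then c_3 = (a_3 − i·b_3)/2 = -2·i/3.

Final answer: -2·i/3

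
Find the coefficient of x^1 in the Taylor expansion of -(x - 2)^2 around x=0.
Expand to order 1: -(x - 2)^2 = 4·x - 4 + O(x^2).
The coefficient of x^1 is 4.

Final answer: 4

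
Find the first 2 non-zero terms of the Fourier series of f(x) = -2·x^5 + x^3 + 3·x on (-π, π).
(-486 - 4·π^4 + 82·π^2)·sin(x) + (-11·π^2 + 27/2 + 2·π^4)·sin(2·x)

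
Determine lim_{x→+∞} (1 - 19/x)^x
As x → +∞: this is the defining limit (1 - 19/x)^x → e^(-19).
Limit = e^(-19).

Final answer: e^(-19)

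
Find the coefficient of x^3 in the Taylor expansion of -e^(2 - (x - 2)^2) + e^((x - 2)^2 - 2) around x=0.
Expand to order 3: -e^(2 - (x - 2)^2) + e^((x - 2)^2 - 2) = x^3·(-44·e^(2)/3 - 20·e^(-2)/3) + x^2·(-7·e^(-2) + 9·e^(2)) + x·(-4·e^(2) - 4·e^(-2)) - e^(-2) + e^(2) + O(x^4).
The coefficient of x^3 is -44·e^(2)/3 - 20·e^(-2)/3.

Final answer: -44·e^(2)/3 - 20·e^(-2)/3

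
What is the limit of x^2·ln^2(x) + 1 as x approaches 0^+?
The product is a 0·∞ indeterminate form at x → 0⁺.
Rewrite the product as ln^2(x) / x^(-2) and apply L'Hôpital, or use the standard hierarchy x^(-2) ≫ |ln x|^2 as x → 0⁺.
The indeterminate product → 0, so the limit = 1.

Final answer: 1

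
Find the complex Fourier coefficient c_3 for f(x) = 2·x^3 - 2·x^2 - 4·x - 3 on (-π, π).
Compute the real Fourier coefficients first: a_3 = 8/9, b_3 = -32/9 + 4·π^2/3.
Then c_3 = (a_3 − i·b_3)/2 = 4/9 - 2·i·π^2/3 + 16·i/9.

Final answer: 4/9 - 2·i·π^2/3 + 16·i/9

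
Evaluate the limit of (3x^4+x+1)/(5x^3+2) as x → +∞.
This is an ∞/∞ indeterminate form as x → +∞.
Divide numerator and denominator by x^4 and let the lower-order terms vanish; the numerator's degree 4 exceeds the denominator's degree 3, so the quotient diverges.
Limit = ∞.

Final answer: ∞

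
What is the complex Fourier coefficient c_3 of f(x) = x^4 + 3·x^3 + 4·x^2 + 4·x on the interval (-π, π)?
Compute the real Fourier coefficients first: a_3 = -8·π^2/9 - 32/27, b_3 = 4/3 + 2·π^2.
Then c_3 = (a_3 − i·b_3)/2 = -4·π^2/9 - 16/27 - i·π^2 - 2·i/3.

Final answer: -4·π^2/9 - 16/27 - i·π^2 - 2·i/3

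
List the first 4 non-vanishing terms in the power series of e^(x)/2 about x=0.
x^3/12 + x^2/4 + x/2 + 1/2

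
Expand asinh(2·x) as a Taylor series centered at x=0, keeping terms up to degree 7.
-40·x^7/7 + 12·x^5/5 - 4·x^3/3 + 2·x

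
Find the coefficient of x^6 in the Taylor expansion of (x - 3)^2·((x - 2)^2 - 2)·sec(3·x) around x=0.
Expand to order 6: (x - 3)^2·((x - 2)^2 - 2)·sec(3·x) = 34137·x^6/20 - 855·x^5 + 1849·x^4/4 - 226·x^3 + 116·x^2 - 48·x + 18 + O(x^7).
The coefficient of x^6 is 34137/20.

Final answer: 34137/20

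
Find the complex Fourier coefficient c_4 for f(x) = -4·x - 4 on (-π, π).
Compute the real Fourier coefficients first: a_4 = 0, b_4 = 2.
Then c_4 = (a_4 − i·b_4)/2 = -i.

Final answer: -i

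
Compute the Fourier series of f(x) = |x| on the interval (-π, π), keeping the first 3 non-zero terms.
-4·cos(x)/π - 4·cos(3·x)/(9·π) + π/2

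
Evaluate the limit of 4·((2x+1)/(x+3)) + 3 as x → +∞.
Evaluate the dominant behaviour as x → +∞; each term tends to a finite value or vanishes.
Limit = 11.

Final answer: 11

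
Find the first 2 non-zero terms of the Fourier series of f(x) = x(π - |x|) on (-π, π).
8·sin(x)/π + 8·sin(3·x)/(27·π)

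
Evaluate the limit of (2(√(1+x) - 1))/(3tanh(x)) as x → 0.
Both numerator and denominator → 0 as x → 0; this is a 0/0 indeterminate form.
Expand each to leading order near x = 0: numerator ~ x, denominator ~ 3·x.
The limit of the ratio is 1/3.

Final answer: 1/3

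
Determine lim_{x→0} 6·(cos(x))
Direct substitution at x = 0 gives 6.

Final answer: 6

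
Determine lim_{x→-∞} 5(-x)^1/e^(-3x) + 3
The quotient is an ∞/∞ indeterminate form as x → -∞.
Compare growth rates of the dominant terms (exponentials ≫ polynomials ≫ logarithms), or apply L'Hôpital's rule; the quotient → 0.
Adding the constant: 0 + 3 = 3. Limit = 3.

Final answer: 3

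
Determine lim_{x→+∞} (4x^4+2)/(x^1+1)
This is an ∞/∞ indeterminate form as x → +∞.
Divide numerator and denominator by x^4 and let the lower-order terms vanish; the numerator's degree 4 exceeds the denominator's degree 1, so the quotient diverges.
Limit = ∞.

Final answer: ∞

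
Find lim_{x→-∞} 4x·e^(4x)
This is a 0·∞ indeterminate form at x → -∞.
Rewrite the product as 4x / e^(-4x) (an ∞/∞ form) and apply L'Hôpital, or use the standard hierarchy e^(4|x|) ≫ |x| as x → -∞.
The indeterminate product → 0, so the limit = 0.

Final answer: 0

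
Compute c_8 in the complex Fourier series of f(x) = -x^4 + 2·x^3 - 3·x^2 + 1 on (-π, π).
Compute the real Fourier coefficients first: a_8 = -π^2/8 - 45/256, b_8 = 3/64 - π^2/2.
Then c_8 = (a_8 − i·b_8)/2 = -π^2/16 - 45/512 - 3·i/128 + i·π^2/4.

Final answer: -π^2/16 - 45/512 - 3·i/128 + i·π^2/4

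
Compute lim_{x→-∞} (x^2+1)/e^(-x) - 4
The quotient is an ∞/∞ indeterminate form as x → -∞.
Compare growth rates of the dominant terms (exponentials ≫ polynomials ≫ logarithms), or apply L'Hôpital's rule; the quotient → 0.
Adding the constant: 0 - 4 = -4. Limit = -4.

Final answer: -4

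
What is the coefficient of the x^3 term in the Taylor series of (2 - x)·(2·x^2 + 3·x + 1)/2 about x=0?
Expand to order 3: (2 - x)·(2·x^2 + 3·x + 1)/2 = -x^3 + x^2/2 + 5·x/2 + 1 + O(x^4).
The coefficient of x^3 is -1.

Final answer: -1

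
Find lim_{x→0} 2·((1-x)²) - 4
Direct substitution at x = 0 gives -2.

Final answer: -2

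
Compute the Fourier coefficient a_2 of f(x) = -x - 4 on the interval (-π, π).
a_2 = (1/π) ∫_{-π}^{π} f(x)·cos(2x) dx.
Evaluate the integral (use parity and integration by parts as needed): a_2 = 0.

Final answer: 0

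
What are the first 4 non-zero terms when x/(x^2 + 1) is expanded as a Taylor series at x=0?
-x^7 + x^5 - x^3 + x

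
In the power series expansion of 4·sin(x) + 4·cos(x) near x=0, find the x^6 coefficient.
Expand to order 6: 4·sin(x) + 4·cos(x) = -x^6/180 + x^5/30 + x^4/6 - 2·x^3/3 - 2·x^2 + 4·x + 4 + O(x^7).
The coefficient of x^6 is -1/180.

Final answer: -1/180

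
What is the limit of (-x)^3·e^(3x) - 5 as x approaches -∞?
The product is a 0·∞ indeterminate form at x → -∞.
Rewrite the product as (-x)^3 / e^(-3x) (an ∞/∞ form) and apply L'Hôpital, or use the standard hierarchy e^(3|x|) ≫ |(-x)^3| as x → -∞.
The indeterminate product → 0, so the limit = -5.

Final answer: -5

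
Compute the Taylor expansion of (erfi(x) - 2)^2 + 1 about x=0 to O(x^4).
-8·x^3/(3·√(π)) + 4·x^2/π - 8·x/√(π) + 5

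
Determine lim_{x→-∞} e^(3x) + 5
Evaluate the dominant behaviour as x → -∞; each term tends to a finite value or vanishes.
Limit = 5.

Final answer: 5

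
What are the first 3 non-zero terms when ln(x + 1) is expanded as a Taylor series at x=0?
x^3/3 - x^2/2 + x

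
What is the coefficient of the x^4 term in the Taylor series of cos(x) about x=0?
Expand to order 4: cos(x) = x^4/24 - x^2/2 + 1 + O(x^5).
The coefficient of x^4 is 1/24.

Final answer: 1/24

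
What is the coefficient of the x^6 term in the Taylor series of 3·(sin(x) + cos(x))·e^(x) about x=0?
Expand to order 6: 3·(sin(x) + cos(x))·e^(x) = -x^6/30 - x^5/5 - x^4/2 + 3·x^2 + 6·x + 3 + O(x^7).
The coefficient of x^6 is -1/30.

Final answer: -1/30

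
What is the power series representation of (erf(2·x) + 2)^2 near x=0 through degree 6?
3584·x^6/(45·π) + 128·x^5/(5·√(π)) - 128·x^4/(3·π) - 64·x^3/(3·√(π)) + 16·x^2/π + 16·x/√(π) + 4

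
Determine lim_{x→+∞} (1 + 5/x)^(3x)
As x → +∞: write (1 + 5/x)^(3x) = ((1 + 5/x)^x)^3 → (e^5)^3 = e^15.
Limit = e^(15).

Final answer: e^(15)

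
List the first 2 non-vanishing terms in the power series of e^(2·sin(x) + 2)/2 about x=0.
x·e^(2) + e^(2)/2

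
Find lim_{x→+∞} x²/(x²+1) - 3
Evaluate the dominant behaviour as x → +∞; each term tends to a finite value or vanishes.
Limit = -2.

Final answer: -2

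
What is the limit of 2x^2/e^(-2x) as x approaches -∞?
This is an ∞/∞ indeterminate form as x → -∞.
Compare growth rates of the dominant terms (exponentials ≫ polynomials ≫ logarithms), or apply L'Hôpital's rule; the quotient → 0.
Limit = 0.

Final answer: 0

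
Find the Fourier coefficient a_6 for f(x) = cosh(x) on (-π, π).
a_6 = (1/π) ∫_{-π}^{π} f(x)·cos(6x) dx.
Evaluate the integral (use parity and integration by parts as needed): a_6 = 2·sinh(π)/(37·π).

Final answer: 2·sinh(π)/(37·π)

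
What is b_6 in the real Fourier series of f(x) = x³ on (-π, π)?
b_6 = (1/π) ∫_{-π}^{π} f(x)·sin(6x) dx.
Evaluate the integral (use parity and integration by parts as needed): b_6 = 1/18 - π^2/3.

Final answer: 1/18 - π^2/3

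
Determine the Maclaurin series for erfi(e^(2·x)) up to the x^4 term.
284·e·x^4/(3·√(π)) + 104·e·x^3/(3·√(π)) + 12·e·x^2/√(π) + 4·e·x/√(π) + erfi(1)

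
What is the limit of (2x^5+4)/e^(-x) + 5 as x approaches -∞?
The quotient is an ∞/∞ indeterminate form as x → -∞.
Compare growth rates of the dominant terms (exponentials ≫ polynomials ≫ logarithms), or apply L'Hôpital's rule; the quotient → 0.
Adding the constant: 0 + 5 = 5. Limit = 5.

Final answer: 5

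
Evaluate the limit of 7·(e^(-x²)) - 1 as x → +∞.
Evaluate the dominant behaviour as x → +∞; each term tends to a finite value or vanishes.
Limit = -1.

Final answer: -1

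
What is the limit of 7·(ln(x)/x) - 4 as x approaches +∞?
Evaluate the dominant behaviour as x → +∞; each term tends to a finite value or vanishes.
Limit = -4.

Final answer: -4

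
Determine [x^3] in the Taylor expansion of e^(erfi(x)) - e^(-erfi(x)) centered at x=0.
Expand to order 3: e^(erfi(x)) - e^(-erfi(x)) = x^3·(8/(3·π^(3/2)) + 4/(3·√(π))) + 4·x/√(π) + O(x^4).
The coefficient of x^3 is 8/(3·π^(3/2)) + 4/(3·√(π)).

Final answer: 8/(3·π^(3/2)) + 4/(3·√(π))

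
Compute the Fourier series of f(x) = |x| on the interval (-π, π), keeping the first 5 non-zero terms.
-4·cos(x)/π - 4·cos(3·x)/(9·π) - 4·cos(5·x)/(25·π) - 4·cos(7·x)/(49·π) + π/2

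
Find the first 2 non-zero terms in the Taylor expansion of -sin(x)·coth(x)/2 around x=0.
-x^2/12 - 1/2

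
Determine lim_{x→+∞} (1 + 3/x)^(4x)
As x → +∞: write (1 + 3/x)^(4x) = ((1 + 3/x)^x)^4 → (e^3)^4 = e^12.
Limit = e^(12).

Final answer: e^(12)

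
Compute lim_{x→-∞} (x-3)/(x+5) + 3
Evaluate the dominant behaviour as x → -∞; each term tends to a finite value or vanishes.
Limit = 4.

Final answer: 4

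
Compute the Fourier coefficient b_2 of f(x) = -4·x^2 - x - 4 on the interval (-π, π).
b_2 = (1/π) ∫_{-π}^{π} f(x)·sin(2x) dx.
Evaluate the integral (use parity and integration by parts as needed): b_2 = 1.

Final answer: 1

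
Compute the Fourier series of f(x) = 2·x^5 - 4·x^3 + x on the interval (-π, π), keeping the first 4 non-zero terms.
(-88·π^2 + 4·π^4 + 530)·sin(x) + (-2·π^4 - 22 + 14·π^2)·sin(2·x) + (-152·π^2/27 + 358/81 + 4·π^4/3)·sin(3·x) + (-π^4 - 55/32 + 13·π^2/4)·sin(4·x)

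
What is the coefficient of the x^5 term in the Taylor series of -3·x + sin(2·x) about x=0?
Expand to order 5: -3·x + sin(2·x) = 4·x^5/15 - 4·x^3/3 - x + O(x^6).
The coefficient of x^5 is 4/15.

Final answer: 4/15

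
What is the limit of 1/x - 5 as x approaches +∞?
Evaluate the dominant behaviour as x → +∞; each term tends to a finite value or vanishes.
Limit = -5.

Final answer: -5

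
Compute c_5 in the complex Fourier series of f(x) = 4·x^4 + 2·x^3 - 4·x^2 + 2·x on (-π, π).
Compute the real Fourier coefficients first: a_5 = 592/625 - 32·π^2/25, b_5 = 76/125 + 4·π^2/5.
Then c_5 = (a_5 − i·b_5)/2 = -16·π^2/25 + 296/625 - 2·i·π^2/5 - 38·i/125.

Final answer: -16·π^2/25 + 296/625 - 2·i·π^2/5 - 38·i/125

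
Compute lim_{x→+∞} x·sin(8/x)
As x → +∞: let u = 8/x → 0⁺; then x·sin(8/x) = 8·sin(u)/u → 8·1 = 8.
Limit = 8.

Final answer: 8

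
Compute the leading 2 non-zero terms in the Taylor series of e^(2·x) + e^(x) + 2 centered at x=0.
3·x + 4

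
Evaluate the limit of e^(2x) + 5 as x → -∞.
Evaluate the dominant behaviour as x → -∞; each term tends to a finite value or vanishes.
Limit = 5.

Final answer: 5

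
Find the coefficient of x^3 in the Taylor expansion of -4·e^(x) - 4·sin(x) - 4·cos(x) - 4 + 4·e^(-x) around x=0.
Expand to order 3: -4·e^(x) - 4·sin(x) - 4·cos(x) - 4 + 4·e^(-x) = -2·x^3/3 + 2·x^2 - 12·x - 8 + O(x^4).
The coefficient of x^3 is -2/3.

Final answer: -2/3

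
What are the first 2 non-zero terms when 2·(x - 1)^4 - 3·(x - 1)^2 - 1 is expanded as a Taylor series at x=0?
-2·x - 2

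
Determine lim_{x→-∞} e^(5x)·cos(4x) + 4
Evaluate the dominant behaviour as x → -∞; each term tends to a finite value or vanishes.
Limit = 4.

Final answer: 4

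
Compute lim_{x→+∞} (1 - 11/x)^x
As x → +∞: this is the defining limit (1 - 11/x)^x → e^(-11).
Limit = e^(-11).

Final answer: e^(-11)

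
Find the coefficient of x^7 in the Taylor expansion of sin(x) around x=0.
Expand to order 7: sin(x) = -x^7/5040 + x^5/120 - x^3/6 + x + O(x^8).
The coefficient of x^7 is -1/5040.

Final answer: -1/5040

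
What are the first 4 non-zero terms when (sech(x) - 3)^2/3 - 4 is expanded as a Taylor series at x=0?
47·x^6/1080 - 7·x^4/36 + 2·x^2/3 - 8/3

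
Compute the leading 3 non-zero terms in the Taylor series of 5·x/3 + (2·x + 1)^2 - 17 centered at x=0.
4·x^2 + 17·x/3 - 16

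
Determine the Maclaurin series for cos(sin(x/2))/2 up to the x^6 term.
-37·x^6/92160 + 5·x^4/768 - x^2/16 + 1/2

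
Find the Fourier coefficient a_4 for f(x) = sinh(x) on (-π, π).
a_4 = (1/π) ∫_{-π}^{π} f(x)·cos(4x) dx.
Evaluate the integral (use parity and integration by parts as needed): a_4 = 0.

Final answer: 0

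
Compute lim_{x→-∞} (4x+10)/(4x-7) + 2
Evaluate the dominant behaviour as x → -∞; each term tends to a finite value or vanishes.
Limit = 3.

Final answer: 3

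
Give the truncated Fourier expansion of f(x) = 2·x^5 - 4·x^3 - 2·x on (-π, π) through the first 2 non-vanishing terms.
(-88·π^2 + 4·π^4 + 524)·sin(x) + (-2·π^4 - 19 + 14·π^2)·sin(2·x)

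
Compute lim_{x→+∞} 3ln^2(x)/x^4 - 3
The quotient is an ∞/∞ indeterminate form as x → +∞.
The polynomial denominator x^4 dominates the logarithmic numerator (any positive power of x ≫ ln^2(x) as x → ∞), so the quotient → 0.
Adding the constant: 0 - 3 = -3. Limit = -3.

Final answer: -3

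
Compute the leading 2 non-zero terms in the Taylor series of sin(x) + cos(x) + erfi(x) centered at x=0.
x·(1 + 2/√(π)) + 1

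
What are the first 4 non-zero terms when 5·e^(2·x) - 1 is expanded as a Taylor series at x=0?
20·x^3/3 + 10·x^2 + 10·x + 4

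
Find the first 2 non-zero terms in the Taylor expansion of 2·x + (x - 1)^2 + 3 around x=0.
x^2 + 4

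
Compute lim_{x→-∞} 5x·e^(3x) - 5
The product is a 0·∞ indeterminate form at x → -∞.
Rewrite the product as 5x / e^(-3x) (an ∞/∞ form) and apply L'Hôpital, or use the standard hierarchy e^(3|x|) ≫ |x| as x → -∞.
The indeterminate product → 0, so the limit = -5.

Final answer: -5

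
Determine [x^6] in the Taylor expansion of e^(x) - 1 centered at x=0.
Expand to order 6: e^(x) - 1 = x^6/720 + x^5/120 + x^4/24 + x^3/6 + x^2/2 + x + O(x^7).
The coefficient of x^6 is 1/720.

Final answer: 1/720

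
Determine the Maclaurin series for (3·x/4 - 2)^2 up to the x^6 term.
9·x^2/16 - 3·x + 4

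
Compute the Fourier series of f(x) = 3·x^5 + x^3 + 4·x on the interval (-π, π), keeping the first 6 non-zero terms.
(-118·π^2 + 6·π^4 + 716)·sin(x) + (-3·π^4 - 25 + 14·π^2)·sin(2·x) + (-34·π^2/9 + 140/27 + 2·π^4)·sin(3·x) + (-3·π^4/2 - 161/64 + 11·π^2/8)·sin(4·x) + (-14·π^2/25 + 1084/625 + 6·π^4/5)·sin(5·x) + (-π^4 - 37/27 + 2·π^2/9)·sin(6·x)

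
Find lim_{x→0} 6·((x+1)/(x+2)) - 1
Direct substitution at x = 0 gives 2.

Final answer: 2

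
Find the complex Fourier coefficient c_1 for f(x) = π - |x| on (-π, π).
Compute the real Fourier coefficients first: a_1 = 4/π, b_1 = 0.
Then c_1 = (a_1 − i·b_1)/2 = 2/π.

Final answer: 2/π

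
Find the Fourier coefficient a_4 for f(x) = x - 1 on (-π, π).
a_4 = (1/π) ∫_{-π}^{π} f(x)·cos(4x) dx.
Evaluate the integral (use parity and integration by parts as needed): a_4 = 0.

Final answer: 0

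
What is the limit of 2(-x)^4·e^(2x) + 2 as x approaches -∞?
The product is a 0·∞ indeterminate form at x → -∞.
Rewrite the product as 2(-x)^4 / e^(-2x) (an ∞/∞ form) and apply L'Hôpital, or use the standard hierarchy e^(2|x|) ≫ |(-x)^4| as x → -∞.
The indeterminate product → 0, so the limit = 2.

Final answer: 2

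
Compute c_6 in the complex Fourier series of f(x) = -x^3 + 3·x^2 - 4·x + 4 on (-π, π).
Compute the real Fourier coefficients first: a_6 = 1/3, b_6 = 23/18 + π^2/3.
Then c_6 = (a_6 − i·b_6)/2 = 1/6 - i·π^2/6 - 23·i/36.

Final answer: 1/6 - i·π^2/6 - 23·i/36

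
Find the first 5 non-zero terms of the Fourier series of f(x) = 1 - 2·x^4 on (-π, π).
(-96 + 16·π^2)·cos(x) + (6 - 4·π^2)·cos(2·x) + (-32/27 + 16·π^2/9)·cos(3·x) + (3/8 - π^2)·cos(4·x) - 2·π^4/5 + 1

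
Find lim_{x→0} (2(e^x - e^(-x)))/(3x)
Both numerator and denominator → 0 as x → 0; this is a 0/0 indeterminate form.
Expand each to leading order near x = 0: numerator ~ 4·x, denominator ~ 3·x.
The limit of the ratio is 4/3.

Final answer: 4/3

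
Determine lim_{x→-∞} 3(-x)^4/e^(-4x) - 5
The quotient is an ∞/∞ indeterminate form as x → -∞.
Compare growth rates of the dominant terms (exponentials ≫ polynomials ≫ logarithms), or apply L'Hôpital's rule; the quotient → 0.
Adding the constant: 0 - 5 = -5. Limit = -5.

Final answer: -5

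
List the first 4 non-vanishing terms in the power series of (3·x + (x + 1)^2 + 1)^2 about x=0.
10·x^3 + 29·x^2 + 20·x + 4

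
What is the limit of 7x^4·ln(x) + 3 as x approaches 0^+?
The product is a 0·∞ indeterminate form at x → 0⁺.
Rewrite the product as 7·ln(x) / x^(-4) and apply L'Hôpital, or use the standard hierarchy x^(-4) ≫ |ln x| as x → 0⁺.
The indeterminate product → 0, so the limit = 3.

Final answer: 3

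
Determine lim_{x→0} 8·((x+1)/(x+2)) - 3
Direct substitution at x = 0 gives 1.

Final answer: 1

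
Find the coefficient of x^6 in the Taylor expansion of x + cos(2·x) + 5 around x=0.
Expand to order 6: x + cos(2·x) + 5 = -4·x^6/45 + 2·x^4/3 - 2·x^2 + x + 6 + O(x^7).
The coefficient of x^6 is -4/45.

Final answer: -4/45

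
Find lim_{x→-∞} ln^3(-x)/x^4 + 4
The quotient is an ∞/∞ indeterminate form as x → -∞.
Compare growth rates of the dominant terms (exponentials ≫ polynomials ≫ logarithms), or apply L'Hôpital's rule; the quotient → 0.
Adding the constant: 0 + 4 = 4. Limit = 4.

Final answer: 4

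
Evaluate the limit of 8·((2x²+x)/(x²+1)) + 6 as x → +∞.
Evaluate the dominant behaviour as x → +∞; each term tends to a finite value or vanishes.
Limit = 22.

Final answer: 22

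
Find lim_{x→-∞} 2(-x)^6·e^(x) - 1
The product is a 0·∞ indeterminate form at x → -∞.
Rewrite the product as 2(-x)^6 / e^(-x) (an ∞/∞ form) and apply L'Hôpital, or use the standard hierarchy e^(|x|) ≫ |(-x)^6| as x → -∞.
The indeterminate product → 0, so the limit = -1.

Final answer: -1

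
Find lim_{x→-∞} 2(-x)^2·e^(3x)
This is a 0·∞ indeterminate form at x → -∞.
Rewrite the product as 2(-x)^2 / e^(-3x) (an ∞/∞ form) and apply L'Hôpital, or use the standard hierarchy e^(3|x|) ≫ |(-x)^2| as x → -∞.
The indeterminate product → 0, so the limit = 0.

Final answer: 0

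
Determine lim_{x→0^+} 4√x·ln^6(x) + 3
The product is a 0·∞ indeterminate form at x → 0⁺.
Rewrite the product as 4·ln^6(x) / x^(-1/2) and apply L'Hôpital, or use the standard hierarchy x^(-1/2) ≫ |ln x|^6 as x → 0⁺.
The indeterminate product → 0, so the limit = 3.

Final answer: 3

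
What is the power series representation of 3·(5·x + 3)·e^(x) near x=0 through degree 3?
9·x^3 + 39·x^2/2 + 24·x + 9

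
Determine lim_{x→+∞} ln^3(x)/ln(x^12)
This is an ∞/∞ indeterminate form as x → +∞.
Write ln(x^12) = 12·ln(x), reducing the quotient to ln^2(x)/12 → ∞.
Limit = ∞.

Final answer: ∞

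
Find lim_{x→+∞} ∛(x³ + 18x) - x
This is an ∞ − ∞ indeterminate form.
Multiply by (A² + AB + B²)/(A² + AB + B²) where A = ∛(x³+18x), B = x to use A³ − B³ = (A−B)(A²+AB+B²); the x³ terms cancel, leaving (18x)/(A²+AB+B²) with denominator ~ 3x², so the limit is 0.
Limit = 0.

Final answer: 0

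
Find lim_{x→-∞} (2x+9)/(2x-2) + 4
Evaluate the dominant behaviour as x → -∞; each term tends to a finite value or vanishes.
Limit = 5.

Final answer: 5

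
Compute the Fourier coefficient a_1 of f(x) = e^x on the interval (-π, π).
a_1 = (1/π) ∫_{-π}^{π} f(x)·cos(1x) dx.
Evaluate the integral (use parity and integration by parts as needed): a_1 = (1 - e^(2·π))·e^(-π)/(2·π).

Final answer: (1 - e^(2·π))·e^(-π)/(2·π)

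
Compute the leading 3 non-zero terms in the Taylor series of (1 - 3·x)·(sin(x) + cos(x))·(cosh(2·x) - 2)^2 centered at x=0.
-15·x^2/2 - 2·x + 1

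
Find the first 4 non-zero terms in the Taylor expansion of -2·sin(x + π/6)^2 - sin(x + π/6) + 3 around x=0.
3·√(3)·x^3/4 - 3·x^2/4 - 3·√(3)·x/2 + 2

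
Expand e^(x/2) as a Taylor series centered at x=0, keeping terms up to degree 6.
x^6/46080 + x^5/3840 + x^4/384 + x^3/48 + x^2/8 + x/2 + 1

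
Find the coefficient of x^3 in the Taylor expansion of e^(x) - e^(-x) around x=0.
Expand to order 3: e^(x) - e^(-x) = x^3/3 + 2·x + O(x^4).
The coefficient of x^3 is 1/3.

Final answer: 1/3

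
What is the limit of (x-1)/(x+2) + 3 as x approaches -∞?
Evaluate the dominant behaviour as x → -∞; each term tends to a finite value or vanishes.
Limit = 4.

Final answer: 4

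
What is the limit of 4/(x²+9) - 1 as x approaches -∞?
Evaluate the dominant behaviour as x → -∞; each term tends to a finite value or vanishes.
Limit = -1.

Final answer: -1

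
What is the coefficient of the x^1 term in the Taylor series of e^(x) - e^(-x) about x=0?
Expand to order 1: e^(x) - e^(-x) = 2·x + O(x^2).
The coefficient of x^1 is 2.

Final answer: 2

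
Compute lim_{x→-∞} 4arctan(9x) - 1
Evaluate the dominant behaviour as x → -∞; each term tends to a finite value or vanishes.
Limit = -2·π - 1.

Final answer: -2·π - 1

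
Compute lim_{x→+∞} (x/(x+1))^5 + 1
As x → +∞: x/(x+1) = 1/(1 + 1/x) → 1, and the 5th power of a limit-1 base also → 1; with the additive constant, 1 + 1 = 2.
Limit = 2.

Final answer: 2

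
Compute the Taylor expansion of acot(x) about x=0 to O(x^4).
x^3/3 - x + π/2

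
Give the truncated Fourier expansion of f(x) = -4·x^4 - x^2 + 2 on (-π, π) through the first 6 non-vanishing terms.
(-188 + 32·π^2)·cos(x) + (11 - 8·π^2)·cos(2·x) + (-52/27 + 32·π^2/9)·cos(3·x) + (1/2 - 2·π^2)·cos(4·x) + (-92/625 + 32·π^2/25)·cos(5·x) - 4·π^4/5 - π^2/3 + 2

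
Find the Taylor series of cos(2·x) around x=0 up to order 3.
1 - 2·x^2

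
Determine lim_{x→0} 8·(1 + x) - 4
Direct substitution at x = 0 gives 4.

Final answer: 4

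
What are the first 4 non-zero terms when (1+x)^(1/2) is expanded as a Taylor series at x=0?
x^3/16 - x^2/8 + x/2 + 1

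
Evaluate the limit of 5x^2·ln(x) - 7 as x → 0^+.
The product is a 0·∞ indeterminate form at x → 0⁺.
Rewrite the product as 5·ln(x) / x^(-2) and apply L'Hôpital, or use the standard hierarchy x^(-2) ≫ |ln x| as x → 0⁺.
The indeterminate product → 0, so the limit = -7.

Final answer: -7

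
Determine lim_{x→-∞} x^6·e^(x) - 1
The product is a 0·∞ indeterminate form at x → -∞.
Rewrite the product as x^6 / e^(-x) (an ∞/∞ form) and apply L'Hôpital, or use the standard hierarchy e^(|x|) ≫ |x^6| as x → -∞.
The indeterminate product → 0, so the limit = -1.

Final answer: -1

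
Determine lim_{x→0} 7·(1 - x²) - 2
Direct substitution at x = 0 gives 5.

Final answer: 5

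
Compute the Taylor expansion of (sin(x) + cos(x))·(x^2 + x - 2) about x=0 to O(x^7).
19·x^6/360 - 17·x^5/120 - 3·x^4/4 + 5·x^3/6 + 3·x^2 - x - 2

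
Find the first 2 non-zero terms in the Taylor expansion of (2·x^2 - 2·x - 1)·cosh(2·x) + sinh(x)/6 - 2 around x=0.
-11·x/6 - 3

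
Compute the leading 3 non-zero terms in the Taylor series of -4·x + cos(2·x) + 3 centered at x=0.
-2·x^2 - 4·x + 4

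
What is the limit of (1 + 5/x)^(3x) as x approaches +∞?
As x → +∞: write (1 + 5/x)^(3x) = ((1 + 5/x)^x)^3 → (e^5)^3 = e^15.
Limit = e^(15).

Final answer: e^(15)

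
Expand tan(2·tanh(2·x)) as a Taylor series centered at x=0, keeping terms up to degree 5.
896·x^5/15 + 16·x^3 + 4·x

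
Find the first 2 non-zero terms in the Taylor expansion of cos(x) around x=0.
1 - x^2/2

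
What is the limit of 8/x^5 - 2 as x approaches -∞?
Evaluate the dominant behaviour as x → -∞; each term tends to a finite value or vanishes.
Limit = -2.

Final answer: -2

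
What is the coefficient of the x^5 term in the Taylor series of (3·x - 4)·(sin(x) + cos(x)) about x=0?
Expand to order 5: (3·x - 4)·(sin(x) + cos(x)) = 11·x^5/120 - 2·x^4/3 - 5·x^3/6 + 5·x^2 - x - 4 + O(x^6).
The coefficient of x^5 is 11/120.

Final answer: 11/120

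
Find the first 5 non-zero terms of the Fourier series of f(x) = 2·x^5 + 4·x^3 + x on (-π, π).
(-72·π^2 + 4·π^4 + 434)·sin(x) + (-2·π^4 - 10 + 6·π^2)·sin(2·x) + (-8·π^2/27 + 70/81 + 4·π^4/3)·sin(3·x) + (-π^4 - 3·π^2/4 - 7/32)·sin(4·x) + (106/625 + 24·π^2/25 + 4·π^4/5)·sin(5·x)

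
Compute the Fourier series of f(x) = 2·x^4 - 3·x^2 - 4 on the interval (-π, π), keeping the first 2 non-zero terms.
(108 - 16·π^2)·cos(x) - π^2 - 4 + 2·π^4/5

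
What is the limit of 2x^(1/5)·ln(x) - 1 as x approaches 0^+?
The product is a 0·∞ indeterminate form at x → 0⁺.
Rewrite the product as 2·ln(x) / x^(-1/5) and apply L'Hôpital, or use the standard hierarchy x^(-1/5) ≫ |ln x| as x → 0⁺.
The indeterminate product → 0, so the limit = -1.

Final answer: -1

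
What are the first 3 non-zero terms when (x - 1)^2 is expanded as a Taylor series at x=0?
x^2 - 2·x + 1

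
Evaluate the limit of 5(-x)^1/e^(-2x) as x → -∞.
This is an ∞/∞ indeterminate form as x → -∞.
Compare growth rates of the dominant terms (exponentials ≫ polynomials ≫ logarithms), or apply L'Hôpital's rule; the quotient → 0.
Limit = 0.

Final answer: 0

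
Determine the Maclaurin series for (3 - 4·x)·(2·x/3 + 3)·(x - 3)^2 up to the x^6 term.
-8·x^4/3 + 6·x^3 + 45·x^2 - 144·x + 81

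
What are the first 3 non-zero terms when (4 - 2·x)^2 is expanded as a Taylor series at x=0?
4·x^2 - 16·x + 16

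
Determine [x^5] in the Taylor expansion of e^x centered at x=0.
Expand to order 5: e^x = x^5/120 + x^4/24 + x^3/6 + x^2/2 + x + 1 + O(x^6).
The coefficient of x^5 is 1/120.

Final answer: 1/120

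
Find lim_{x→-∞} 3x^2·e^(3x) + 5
The product is a 0·∞ indeterminate form at x → -∞.
Rewrite the product as 3x^2 / e^(-3x) (an ∞/∞ form) and apply L'Hôpital, or use the standard hierarchy e^(3|x|) ≫ |x^2| as x → -∞.
The indeterminate product → 0, so the limit = 5.

Final answer: 5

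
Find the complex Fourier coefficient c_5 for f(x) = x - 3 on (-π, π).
Compute the real Fourier coefficients first: a_5 = 0, b_5 = 2/5.
Then c_5 = (a_5 − i·b_5)/2 = -i/5.

Final answer: -i/5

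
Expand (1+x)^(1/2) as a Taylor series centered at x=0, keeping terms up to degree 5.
7·x^5/256 - 5·x^4/128 + x^3/16 - x^2/8 + x/2 + 1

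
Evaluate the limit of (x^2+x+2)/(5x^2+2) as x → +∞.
This is an ∞/∞ indeterminate form as x → +∞.
Divide numerator and denominator by x^2 and let the lower-order terms vanish; the leading terms give 1/5.
Limit = 1/5.

Final answer: 1/5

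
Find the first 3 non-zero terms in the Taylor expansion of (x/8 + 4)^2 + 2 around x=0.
x^2/64 + x + 18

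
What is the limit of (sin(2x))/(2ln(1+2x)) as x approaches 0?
Both numerator and denominator → 0 as x → 0; this is a 0/0 indeterminate form.
Expand each to leading order near x = 0: numerator ~ 2·x, denominator ~ 4·x.
The limit of the ratio is 1/2.

Final answer: 1/2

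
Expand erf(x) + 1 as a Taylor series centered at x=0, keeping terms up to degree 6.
x^5/(5·√(π)) - 2·x^3/(3·√(π)) + 2·x/√(π) + 1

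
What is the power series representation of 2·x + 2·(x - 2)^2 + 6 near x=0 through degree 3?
2·x^2 - 6·x + 14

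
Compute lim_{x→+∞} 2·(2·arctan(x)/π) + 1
Evaluate the dominant behaviour as x → +∞; each term tends to a finite value or vanishes.
Limit = 3.

Final answer: 3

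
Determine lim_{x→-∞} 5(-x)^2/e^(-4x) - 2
The quotient is an ∞/∞ indeterminate form as x → -∞.
Compare growth rates of the dominant terms (exponentials ≫ polynomials ≫ logarithms), or apply L'Hôpital's rule; the quotient → 0.
Adding the constant: 0 - 2 = -2. Limit = -2.

Final answer: -2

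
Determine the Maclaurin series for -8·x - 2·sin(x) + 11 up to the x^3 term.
x^3/3 - 10·x + 11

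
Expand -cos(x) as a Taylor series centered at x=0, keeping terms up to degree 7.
x^6/720 - x^4/24 + x^2/2 - 1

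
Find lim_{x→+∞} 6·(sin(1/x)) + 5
Evaluate the dominant behaviour as x → +∞; each term tends to a finite value or vanishes.
Limit = 5.

Final answer: 5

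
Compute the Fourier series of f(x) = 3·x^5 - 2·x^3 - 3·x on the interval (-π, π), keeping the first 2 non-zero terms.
(-124·π^2 + 6·π^4 + 738)·sin(x) + (-3·π^4 - 45/2 + 17·π^2)·sin(2·x)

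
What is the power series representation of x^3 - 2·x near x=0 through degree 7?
x^3 - 2·x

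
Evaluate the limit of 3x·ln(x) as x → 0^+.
This is a 0·∞ indeterminate form at x → 0⁺.
Rewrite the product as 3·ln(x) / x^(-1) and apply L'Hôpital, or use the standard hierarchy x^(-1) ≫ |ln x| as x → 0⁺.
The indeterminate product → 0, so the limit = 0.

Final answer: 0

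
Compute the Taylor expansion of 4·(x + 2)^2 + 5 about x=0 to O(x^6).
4·x^2 + 16·x + 21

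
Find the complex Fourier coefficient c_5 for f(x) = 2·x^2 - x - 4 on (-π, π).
Compute the real Fourier coefficients first: a_5 = -8/25, b_5 = -2/5.
Then c_5 = (a_5 − i·b_5)/2 = -4/25 + i/5.

Final answer: -4/25 + i/5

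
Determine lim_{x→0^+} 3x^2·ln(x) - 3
The product is a 0·∞ indeterminate form at x → 0⁺.
Rewrite the product as 3·ln(x) / x^(-2) and apply L'Hôpital, or use the standard hierarchy x^(-2) ≫ |ln x| as x → 0⁺.
The indeterminate product → 0, so the limit = -3.

Final answer: -3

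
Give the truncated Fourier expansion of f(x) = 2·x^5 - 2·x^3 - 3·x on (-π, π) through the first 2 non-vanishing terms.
(-84·π^2 + 4·π^4 + 498)·sin(x) + (-2·π^4 - 15 + 12·π^2)·sin(2·x)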